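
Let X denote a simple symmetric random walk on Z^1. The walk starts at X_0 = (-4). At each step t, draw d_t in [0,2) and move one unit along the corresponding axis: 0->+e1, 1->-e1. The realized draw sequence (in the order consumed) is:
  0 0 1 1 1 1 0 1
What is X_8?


(-6)

t=0: X=(-4), d=0 → +e1, X_1=(-3)
t=1: X=(-3), d=0 → +e1, X_2=(-2)
t=2: X=(-2), d=1 → -e1, X_3=(-3)
t=3: X=(-3), d=1 → -e1, X_4=(-4)
t=4: X=(-4), d=1 → -e1, X_5=(-5)
t=5: X=(-5), d=1 → -e1, X_6=(-6)
t=6: X=(-6), d=0 → +e1, X_7=(-5)
t=7: X=(-5), d=1 → -e1, X_8=(-6)


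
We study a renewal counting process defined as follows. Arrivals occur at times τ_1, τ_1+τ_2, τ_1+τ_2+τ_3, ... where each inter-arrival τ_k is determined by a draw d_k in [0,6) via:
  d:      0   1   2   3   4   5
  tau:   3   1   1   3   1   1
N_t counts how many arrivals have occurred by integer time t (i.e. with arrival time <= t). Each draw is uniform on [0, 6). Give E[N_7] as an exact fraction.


Inter-arrival values over d=0..5: [3, 1, 1, 3, 1, 1]
Each d has probability 1/6, so the pmf of τ is: f(1) = 2/3, f(3) = 1/3
Renewal equation for m(n) = E[N_n]: condition on τ_1 = k (if k <= n, one arrival plus a fresh copy on the remaining n−k steps): m(n) = F(n) + Σ_{k<=n} f(k)·m(n−k), where F(n) = P(τ <= n) and m(0) = 0
m(1) = F(1) = 2/3
m(2) = F(2) + f(1)·m(1) = 2/3 + 2/3·2/3 = 10/9
m(3) = F(3) + f(1)·m(2) = 1 + 2/3·10/9 = 47/27
m(4) = F(4) + f(1)·m(3) + f(3)·m(1) = 1 + 2/3·47/27 + 1/3·2/3 = 193/81
m(5) = F(5) + f(1)·m(4) + f(3)·m(2) = 1 + 2/3·193/81 + 1/3·10/9 = 719/243
m(6) = F(6) + f(1)·m(5) + f(3)·m(3) = 1 + 2/3·719/243 + 1/3·47/27 = 2590/729
m(7) = F(7) + f(1)·m(6) + f(3)·m(4) = 1 + 2/3·2590/729 + 1/3·193/81 = 9104/2187
E[N_7] = m(7) = 9104/2187

9104/2187


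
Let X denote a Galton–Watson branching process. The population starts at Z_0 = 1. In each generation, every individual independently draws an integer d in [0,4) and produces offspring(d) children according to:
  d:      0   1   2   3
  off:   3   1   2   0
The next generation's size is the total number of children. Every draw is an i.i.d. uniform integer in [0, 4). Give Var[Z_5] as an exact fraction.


85455/1024

Outcome values over d=0..3: [3, 1, 2, 0]
Σy = 6, Σy² = 14, M = 4
μ = 6/4 = 3/2,  σ² = 14/4 − (3/2)² = 5/4
V_0 = 0, E_0 = 1
V_1 = 5/4·E_0 + (3/2)²·V_0 = 5/4;  E_1 = 3/2
V_2 = 5/4·E_1 + (3/2)²·V_1 = 75/16;  E_2 = 9/4
V_3 = 5/4·E_2 + (3/2)²·V_2 = 855/64;  E_3 = 27/8
V_4 = 5/4·E_3 + (3/2)²·V_3 = 8775/256;  E_4 = 81/16
V_5 = 5/4·E_4 + (3/2)²·V_4 = 85455/1024;  E_5 = 243/32


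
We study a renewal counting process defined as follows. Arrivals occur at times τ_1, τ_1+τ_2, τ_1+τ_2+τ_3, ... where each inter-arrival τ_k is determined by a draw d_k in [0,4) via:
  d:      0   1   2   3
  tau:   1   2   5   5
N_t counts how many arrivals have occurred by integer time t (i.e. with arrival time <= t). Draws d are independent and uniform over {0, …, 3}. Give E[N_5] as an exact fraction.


Inter-arrival values over d=0..3: [1, 2, 5, 5]
Each d has probability 1/4, so the pmf of τ is: f(1) = 1/4, f(2) = 1/4, f(5) = 1/2
Renewal equation for m(n) = E[N_n]: condition on τ_1 = k (if k <= n, one arrival plus a fresh copy on the remaining n−k steps): m(n) = F(n) + Σ_{k<=n} f(k)·m(n−k), where F(n) = P(τ <= n) and m(0) = 0
m(1) = F(1) = 1/4
m(2) = F(2) + f(1)·m(1) = 1/2 + 1/4·1/4 = 9/16
m(3) = F(3) + f(1)·m(2) + f(2)·m(1) = 1/2 + 1/4·9/16 + 1/4·1/4 = 45/64
m(4) = F(4) + f(1)·m(3) + f(2)·m(2) = 1/2 + 1/4·45/64 + 1/4·9/16 = 209/256
m(5) = F(5) + f(1)·m(4) + f(2)·m(3) = 1 + 1/4·209/256 + 1/4·45/64 = 1413/1024
E[N_5] = m(5) = 1413/1024

1413/1024


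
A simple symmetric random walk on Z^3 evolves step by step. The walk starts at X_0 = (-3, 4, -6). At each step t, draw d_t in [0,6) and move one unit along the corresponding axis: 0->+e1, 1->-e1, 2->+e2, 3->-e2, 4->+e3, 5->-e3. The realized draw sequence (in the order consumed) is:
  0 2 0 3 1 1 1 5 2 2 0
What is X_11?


(-3, 6, -7)

t=0: X=(-3, 4, -6), d=0 → +e1, X_1=(-2, 4, -6)
t=1: X=(-2, 4, -6), d=2 → +e2, X_2=(-2, 5, -6)
t=2: X=(-2, 5, -6), d=0 → +e1, X_3=(-1, 5, -6)
t=3: X=(-1, 5, -6), d=3 → -e2, X_4=(-1, 4, -6)
t=4: X=(-1, 4, -6), d=1 → -e1, X_5=(-2, 4, -6)
t=5: X=(-2, 4, -6), d=1 → -e1, X_6=(-3, 4, -6)
t=6: X=(-3, 4, -6), d=1 → -e1, X_7=(-4, 4, -6)
t=7: X=(-4, 4, -6), d=5 → -e3, X_8=(-4, 4, -7)
t=8: X=(-4, 4, -7), d=2 → +e2, X_9=(-4, 5, -7)
t=9: X=(-4, 5, -7), d=2 → +e2, X_10=(-4, 6, -7)
t=10: X=(-4, 6, -7), d=0 → +e1, X_11=(-3, 6, -7)


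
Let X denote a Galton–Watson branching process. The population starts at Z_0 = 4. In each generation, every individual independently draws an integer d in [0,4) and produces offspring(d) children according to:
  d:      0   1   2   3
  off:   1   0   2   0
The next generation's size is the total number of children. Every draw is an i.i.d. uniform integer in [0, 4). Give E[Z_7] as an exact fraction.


2187/4096

Outcome values over d=0..3: [1, 0, 2, 0]
Σy = 3, Σy² = 5, M = 4
μ = 3/4 = 3/4,  σ² = 5/4 − (3/4)² = 11/16
E[Z_0] = 4
E[Z_1] = 3/4·E[Z_0] = 3
E[Z_2] = 3/4·E[Z_1] = 9/4
E[Z_3] = 3/4·E[Z_2] = 27/16
E[Z_4] = 3/4·E[Z_3] = 81/64
E[Z_5] = 3/4·E[Z_4] = 243/256
E[Z_6] = 3/4·E[Z_5] = 729/1024
E[Z_7] = 3/4·E[Z_6] = 2187/4096


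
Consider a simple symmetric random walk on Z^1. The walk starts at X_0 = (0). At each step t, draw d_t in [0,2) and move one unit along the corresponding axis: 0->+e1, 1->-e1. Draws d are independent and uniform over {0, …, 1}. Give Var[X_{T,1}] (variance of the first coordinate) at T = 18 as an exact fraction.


18

Outcome values over d=0..1: [1, -1]
Σy = 0, Σy² = 2, M = 2
μ = 0/2 = 0,  σ² = 2/2 − (0)² = 1
Independent increments: Var[X_18] = 18·σ² = 18·(1) = 18


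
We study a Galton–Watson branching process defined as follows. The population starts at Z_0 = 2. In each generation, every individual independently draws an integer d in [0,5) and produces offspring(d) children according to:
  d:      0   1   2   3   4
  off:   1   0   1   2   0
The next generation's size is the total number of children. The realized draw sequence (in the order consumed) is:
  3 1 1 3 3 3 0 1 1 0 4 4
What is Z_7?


gen 0: Z_0=2, draws=[3, 1], offspring=[2, 0], Z_1=2
gen 1: Z_1=2, draws=[1, 3], offspring=[0, 2], Z_2=2
gen 2: Z_2=2, draws=[3, 3], offspring=[2, 2], Z_3=4
gen 3: Z_3=4, draws=[0, 1, 1, 0], offspring=[1, 0, 0, 1], Z_4=2
gen 4: Z_4=2, draws=[4, 4], offspring=[0, 0], Z_5=0
gen 5: Z_5=0, draws=[], offspring=[], Z_6=0
gen 6: Z_6=0, draws=[], offspring=[], Z_7=0

0


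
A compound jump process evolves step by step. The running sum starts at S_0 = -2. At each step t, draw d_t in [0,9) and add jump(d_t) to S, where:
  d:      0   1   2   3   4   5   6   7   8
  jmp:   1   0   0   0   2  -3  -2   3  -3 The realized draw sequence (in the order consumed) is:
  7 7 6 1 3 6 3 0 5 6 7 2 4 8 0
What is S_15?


-1

t=0: S=-2, d=7, jump=3, S_1=1
t=1: S=1, d=7, jump=3, S_2=4
t=2: S=4, d=6, jump=-2, S_3=2
t=3: S=2, d=1, jump=0, S_4=2
t=4: S=2, d=3, jump=0, S_5=2
t=5: S=2, d=6, jump=-2, S_6=0
t=6: S=0, d=3, jump=0, S_7=0
t=7: S=0, d=0, jump=1, S_8=1
t=8: S=1, d=5, jump=-3, S_9=-2
t=9: S=-2, d=6, jump=-2, S_10=-4
t=10: S=-4, d=7, jump=3, S_11=-1
t=11: S=-1, d=2, jump=0, S_12=-1
t=12: S=-1, d=4, jump=2, S_13=1
t=13: S=1, d=8, jump=-3, S_14=-2
t=14: S=-2, d=0, jump=1, S_15=-1


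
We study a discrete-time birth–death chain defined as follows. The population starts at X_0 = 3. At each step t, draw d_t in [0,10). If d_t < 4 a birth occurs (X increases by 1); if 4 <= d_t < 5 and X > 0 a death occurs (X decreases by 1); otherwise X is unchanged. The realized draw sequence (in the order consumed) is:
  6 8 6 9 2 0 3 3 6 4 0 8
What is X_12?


t=0: X=3, d=6 → hold, X_1=3
t=1: X=3, d=8 → hold, X_2=3
t=2: X=3, d=6 → hold, X_3=3
t=3: X=3, d=9 → hold, X_4=3
t=4: X=3, d=2 → birth, X_5=4
t=5: X=4, d=0 → birth, X_6=5
t=6: X=5, d=3 → birth, X_7=6
t=7: X=6, d=3 → birth, X_8=7
t=8: X=7, d=6 → hold, X_9=7
t=9: X=7, d=4 → death, X_10=6
t=10: X=6, d=0 → birth, X_11=7
t=11: X=7, d=8 → hold, X_12=7

7


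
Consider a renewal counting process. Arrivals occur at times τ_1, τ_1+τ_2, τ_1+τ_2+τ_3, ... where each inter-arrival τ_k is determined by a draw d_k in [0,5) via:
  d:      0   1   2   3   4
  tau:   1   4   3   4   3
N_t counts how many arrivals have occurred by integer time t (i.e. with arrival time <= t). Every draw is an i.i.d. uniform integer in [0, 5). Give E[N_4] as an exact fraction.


Inter-arrival values over d=0..4: [1, 4, 3, 4, 3]
Each d has probability 1/5, so the pmf of τ is: f(1) = 1/5, f(3) = 2/5, f(4) = 2/5
Renewal equation for m(n) = E[N_n]: condition on τ_1 = k (if k <= n, one arrival plus a fresh copy on the remaining n−k steps): m(n) = F(n) + Σ_{k<=n} f(k)·m(n−k), where F(n) = P(τ <= n) and m(0) = 0
m(1) = F(1) = 1/5
m(2) = F(2) + f(1)·m(1) = 1/5 + 1/5·1/5 = 6/25
m(3) = F(3) + f(1)·m(2) = 3/5 + 1/5·6/25 = 81/125
m(4) = F(4) + f(1)·m(3) + f(3)·m(1) = 1 + 1/5·81/125 + 2/5·1/5 = 756/625
E[N_4] = m(4) = 756/625

756/625


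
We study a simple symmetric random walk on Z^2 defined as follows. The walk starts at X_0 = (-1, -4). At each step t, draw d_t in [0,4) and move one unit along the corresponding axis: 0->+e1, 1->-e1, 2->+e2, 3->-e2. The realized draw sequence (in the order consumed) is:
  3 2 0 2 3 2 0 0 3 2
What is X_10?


(2, -3)

t=0: X=(-1, -4), d=3 → -e2, X_1=(-1, -5)
t=1: X=(-1, -5), d=2 → +e2, X_2=(-1, -4)
t=2: X=(-1, -4), d=0 → +e1, X_3=(0, -4)
t=3: X=(0, -4), d=2 → +e2, X_4=(0, -3)
t=4: X=(0, -3), d=3 → -e2, X_5=(0, -4)
t=5: X=(0, -4), d=2 → +e2, X_6=(0, -3)
t=6: X=(0, -3), d=0 → +e1, X_7=(1, -3)
t=7: X=(1, -3), d=0 → +e1, X_8=(2, -3)
t=8: X=(2, -3), d=3 → -e2, X_9=(2, -4)
t=9: X=(2, -4), d=2 → +e2, X_10=(2, -3)


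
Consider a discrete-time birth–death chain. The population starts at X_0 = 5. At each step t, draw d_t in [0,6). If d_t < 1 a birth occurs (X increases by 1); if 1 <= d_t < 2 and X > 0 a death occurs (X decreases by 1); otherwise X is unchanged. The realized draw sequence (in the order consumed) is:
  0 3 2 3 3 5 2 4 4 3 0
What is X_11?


t=0: X=5, d=0 → birth, X_1=6
t=1: X=6, d=3 → hold, X_2=6
t=2: X=6, d=2 → hold, X_3=6
t=3: X=6, d=3 → hold, X_4=6
t=4: X=6, d=3 → hold, X_5=6
t=5: X=6, d=5 → hold, X_6=6
t=6: X=6, d=2 → hold, X_7=6
t=7: X=6, d=4 → hold, X_8=6
t=8: X=6, d=4 → hold, X_9=6
t=9: X=6, d=3 → hold, X_10=6
t=10: X=6, d=0 → birth, X_11=7

7


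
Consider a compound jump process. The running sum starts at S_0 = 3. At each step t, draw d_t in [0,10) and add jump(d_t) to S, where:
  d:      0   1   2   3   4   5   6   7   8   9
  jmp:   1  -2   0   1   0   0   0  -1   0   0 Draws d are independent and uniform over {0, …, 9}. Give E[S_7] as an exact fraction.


23/10

Outcome values over d=0..9: [1, -2, 0, 1, 0, 0, 0, -1, 0, 0]
Σy = -1, Σy² = 7, M = 10
μ = -1/10 = -1/10,  σ² = 7/10 − (-1/10)² = 69/100
E[S_7] = 3 + 7·(-1/10) = 23/10


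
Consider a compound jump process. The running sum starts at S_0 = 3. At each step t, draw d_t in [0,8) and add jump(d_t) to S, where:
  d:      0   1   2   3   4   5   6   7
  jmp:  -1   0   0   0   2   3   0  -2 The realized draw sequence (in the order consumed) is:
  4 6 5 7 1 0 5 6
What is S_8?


8

t=0: S=3, d=4, jump=2, S_1=5
t=1: S=5, d=6, jump=0, S_2=5
t=2: S=5, d=5, jump=3, S_3=8
t=3: S=8, d=7, jump=-2, S_4=6
t=4: S=6, d=1, jump=0, S_5=6
t=5: S=6, d=0, jump=-1, S_6=5
t=6: S=5, d=5, jump=3, S_7=8
t=7: S=8, d=6, jump=0, S_8=8


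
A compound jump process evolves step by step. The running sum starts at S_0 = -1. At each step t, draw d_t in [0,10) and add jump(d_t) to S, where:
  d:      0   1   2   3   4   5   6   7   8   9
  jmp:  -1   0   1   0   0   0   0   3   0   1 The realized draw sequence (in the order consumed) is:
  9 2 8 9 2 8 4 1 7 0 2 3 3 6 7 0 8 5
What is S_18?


t=0: S=-1, d=9, jump=1, S_1=0
t=1: S=0, d=2, jump=1, S_2=1
t=2: S=1, d=8, jump=0, S_3=1
t=3: S=1, d=9, jump=1, S_4=2
t=4: S=2, d=2, jump=1, S_5=3
t=5: S=3, d=8, jump=0, S_6=3
t=6: S=3, d=4, jump=0, S_7=3
t=7: S=3, d=1, jump=0, S_8=3
t=8: S=3, d=7, jump=3, S_9=6
t=9: S=6, d=0, jump=-1, S_10=5
t=10: S=5, d=2, jump=1, S_11=6
t=11: S=6, d=3, jump=0, S_12=6
t=12: S=6, d=3, jump=0, S_13=6
t=13: S=6, d=6, jump=0, S_14=6
t=14: S=6, d=7, jump=3, S_15=9
t=15: S=9, d=0, jump=-1, S_16=8
t=16: S=8, d=8, jump=0, S_17=8
t=17: S=8, d=5, jump=0, S_18=8

8


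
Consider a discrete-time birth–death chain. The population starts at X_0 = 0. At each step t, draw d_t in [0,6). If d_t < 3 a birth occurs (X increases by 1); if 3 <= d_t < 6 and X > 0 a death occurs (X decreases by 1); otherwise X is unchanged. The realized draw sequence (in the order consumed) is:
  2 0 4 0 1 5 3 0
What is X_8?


2

t=0: X=0, d=2 → birth, X_1=1
t=1: X=1, d=0 → birth, X_2=2
t=2: X=2, d=4 → death, X_3=1
t=3: X=1, d=0 → birth, X_4=2
t=4: X=2, d=1 → birth, X_5=3
t=5: X=3, d=5 → death, X_6=2
t=6: X=2, d=3 → death, X_7=1
t=7: X=1, d=0 → birth, X_8=2


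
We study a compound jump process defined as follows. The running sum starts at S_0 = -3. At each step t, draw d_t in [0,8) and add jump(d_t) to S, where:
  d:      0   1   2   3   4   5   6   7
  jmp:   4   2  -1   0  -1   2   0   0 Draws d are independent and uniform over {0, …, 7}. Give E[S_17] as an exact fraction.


Outcome values over d=0..7: [4, 2, -1, 0, -1, 2, 0, 0]
Σy = 6, Σy² = 26, M = 8
μ = 6/8 = 3/4,  σ² = 26/8 − (3/4)² = 43/16
E[S_17] = -3 + 17·(3/4) = 39/4

39/4


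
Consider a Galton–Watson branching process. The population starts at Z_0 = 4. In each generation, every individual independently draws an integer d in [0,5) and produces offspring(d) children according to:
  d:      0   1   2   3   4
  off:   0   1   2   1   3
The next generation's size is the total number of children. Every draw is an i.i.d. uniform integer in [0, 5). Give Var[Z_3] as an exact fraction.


Outcome values over d=0..4: [0, 1, 2, 1, 3]
Σy = 7, Σy² = 15, M = 5
μ = 7/5 = 7/5,  σ² = 15/5 − (7/5)² = 26/25
V_0 = 0, E_0 = 4
V_1 = 26/25·E_0 + (7/5)²·V_0 = 104/25;  E_1 = 28/5
V_2 = 26/25·E_1 + (7/5)²·V_1 = 8736/625;  E_2 = 196/25
V_3 = 26/25·E_2 + (7/5)²·V_2 = 555464/15625;  E_3 = 1372/125

555464/15625


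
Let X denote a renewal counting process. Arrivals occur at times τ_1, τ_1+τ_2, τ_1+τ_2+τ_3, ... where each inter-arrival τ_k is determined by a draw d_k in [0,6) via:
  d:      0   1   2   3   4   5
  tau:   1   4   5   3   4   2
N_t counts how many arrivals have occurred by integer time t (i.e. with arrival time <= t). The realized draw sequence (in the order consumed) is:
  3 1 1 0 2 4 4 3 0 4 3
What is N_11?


draw d_1=3: τ_1=3, arrival time A_1=3
draw d_2=1: τ_2=4, arrival time A_2=7
draw d_3=1: τ_3=4, arrival time A_3=11
draw d_4=0: τ_4=1, arrival time A_4=12
draw d_5=2: τ_5=5, arrival time A_5=17
draw d_6=4: τ_6=4, arrival time A_6=21
draw d_7=4: τ_7=4, arrival time A_7=25
draw d_8=3: τ_8=3, arrival time A_8=28
draw d_9=0: τ_9=1, arrival time A_9=29
draw d_10=4: τ_10=4, arrival time A_10=33
draw d_11=3: τ_11=3, arrival time A_11=36
N_t over t=0..11: 0:0 1:0 2:0 3:1 4:1 5:1 6:1 7:2 8:2 9:2 10:2 11:3

3


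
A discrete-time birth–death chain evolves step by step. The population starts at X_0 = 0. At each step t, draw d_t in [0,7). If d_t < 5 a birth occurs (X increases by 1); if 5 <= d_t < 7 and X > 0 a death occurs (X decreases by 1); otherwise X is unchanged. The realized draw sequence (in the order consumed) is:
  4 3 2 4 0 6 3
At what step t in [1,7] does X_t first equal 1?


1

t=0: X=0, d=4 → birth, X_1=1
t=1: X=1, d=3 → birth, X_2=2
t=2: X=2, d=2 → birth, X_3=3
t=3: X=3, d=4 → birth, X_4=4
t=4: X=4, d=0 → birth, X_5=5
t=5: X=5, d=6 → death, X_6=4
t=6: X=4, d=3 → birth, X_7=5


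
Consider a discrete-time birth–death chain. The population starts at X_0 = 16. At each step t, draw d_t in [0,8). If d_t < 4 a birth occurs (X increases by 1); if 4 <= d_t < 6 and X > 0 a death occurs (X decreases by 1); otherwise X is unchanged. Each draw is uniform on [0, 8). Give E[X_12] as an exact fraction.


X can drop by at most 1 per step and X_0 = 16 > T = 12, so X_t >= 16 − t >= 4 > 0 for every t <= 12: the floor at 0 (the 'and X > 0' condition) never binds. Hence X_12 = X_0 + Σ_{t<12} Y_t with i.i.d. increments Y_t = y(d_t) ∈ {+1, −1, 0}.
Outcome values over d=0..7: [1, 1, 1, 1, -1, -1, 0, 0]
Σy = 2, Σy² = 6, M = 8
μ = 2/8 = 1/4,  σ² = 6/8 − (1/4)² = 11/16
E[X_12] = 16 + 12·(1/4) = 19

19


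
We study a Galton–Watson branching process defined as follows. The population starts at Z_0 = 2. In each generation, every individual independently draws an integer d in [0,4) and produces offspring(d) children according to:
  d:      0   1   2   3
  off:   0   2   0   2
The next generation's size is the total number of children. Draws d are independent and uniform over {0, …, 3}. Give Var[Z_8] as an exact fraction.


Outcome values over d=0..3: [0, 2, 0, 2]
Σy = 4, Σy² = 8, M = 4
μ = 4/4 = 1,  σ² = 8/4 − (1)² = 1
V_0 = 0, E_0 = 2
V_1 = 1·E_0 + (1)²·V_0 = 2;  E_1 = 2
V_2 = 1·E_1 + (1)²·V_1 = 4;  E_2 = 2
V_3 = 1·E_2 + (1)²·V_2 = 6;  E_3 = 2
V_4 = 1·E_3 + (1)²·V_3 = 8;  E_4 = 2
V_5 = 1·E_4 + (1)²·V_4 = 10;  E_5 = 2
V_6 = 1·E_5 + (1)²·V_5 = 12;  E_6 = 2
V_7 = 1·E_6 + (1)²·V_6 = 14;  E_7 = 2
V_8 = 1·E_7 + (1)²·V_7 = 16;  E_8 = 2

16


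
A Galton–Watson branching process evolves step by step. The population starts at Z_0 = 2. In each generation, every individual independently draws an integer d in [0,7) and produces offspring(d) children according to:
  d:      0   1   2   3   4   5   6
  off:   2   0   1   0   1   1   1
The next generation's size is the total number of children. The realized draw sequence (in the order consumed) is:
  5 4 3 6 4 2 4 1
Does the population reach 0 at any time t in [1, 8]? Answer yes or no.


gen 0: Z_0=2, draws=[5, 4], offspring=[1, 1], Z_1=2
gen 1: Z_1=2, draws=[3, 6], offspring=[0, 1], Z_2=1
gen 2: Z_2=1, draws=[4], offspring=[1], Z_3=1
gen 3: Z_3=1, draws=[2], offspring=[1], Z_4=1
gen 4: Z_4=1, draws=[4], offspring=[1], Z_5=1
gen 5: Z_5=1, draws=[1], offspring=[0], Z_6=0
gen 6: Z_6=0, draws=[], offspring=[], Z_7=0
gen 7: Z_7=0, draws=[], offspring=[], Z_8=0

yes


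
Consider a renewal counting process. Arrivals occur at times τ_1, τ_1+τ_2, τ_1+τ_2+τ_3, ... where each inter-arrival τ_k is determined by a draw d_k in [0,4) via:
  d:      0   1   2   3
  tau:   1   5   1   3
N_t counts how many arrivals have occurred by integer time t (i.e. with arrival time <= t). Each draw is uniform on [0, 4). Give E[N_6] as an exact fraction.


Inter-arrival values over d=0..3: [1, 5, 1, 3]
Each d has probability 1/4, so the pmf of τ is: f(1) = 1/2, f(3) = 1/4, f(5) = 1/4
Renewal equation for m(n) = E[N_n]: condition on τ_1 = k (if k <= n, one arrival plus a fresh copy on the remaining n−k steps): m(n) = F(n) + Σ_{k<=n} f(k)·m(n−k), where F(n) = P(τ <= n) and m(0) = 0
m(1) = F(1) = 1/2
m(2) = F(2) + f(1)·m(1) = 1/2 + 1/2·1/2 = 3/4
m(3) = F(3) + f(1)·m(2) = 3/4 + 1/2·3/4 = 9/8
m(4) = F(4) + f(1)·m(3) + f(3)·m(1) = 3/4 + 1/2·9/8 + 1/4·1/2 = 23/16
m(5) = F(5) + f(1)·m(4) + f(3)·m(2) = 1 + 1/2·23/16 + 1/4·3/4 = 61/32
m(6) = F(6) + f(1)·m(5) + f(3)·m(3) + f(5)·m(1) = 1 + 1/2·61/32 + 1/4·9/8 + 1/4·1/2 = 151/64
E[N_6] = m(6) = 151/64

151/64


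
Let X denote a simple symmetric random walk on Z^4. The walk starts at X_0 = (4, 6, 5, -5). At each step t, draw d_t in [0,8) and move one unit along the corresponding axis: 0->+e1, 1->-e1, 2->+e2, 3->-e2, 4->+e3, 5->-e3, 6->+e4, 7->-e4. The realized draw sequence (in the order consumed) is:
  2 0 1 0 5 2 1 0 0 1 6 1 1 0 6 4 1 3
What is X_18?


t=0: X=(4, 6, 5, -5), d=2 → +e2, X_1=(4, 7, 5, -5)
t=1: X=(4, 7, 5, -5), d=0 → +e1, X_2=(5, 7, 5, -5)
t=2: X=(5, 7, 5, -5), d=1 → -e1, X_3=(4, 7, 5, -5)
t=3: X=(4, 7, 5, -5), d=0 → +e1, X_4=(5, 7, 5, -5)
t=4: X=(5, 7, 5, -5), d=5 → -e3, X_5=(5, 7, 4, -5)
t=5: X=(5, 7, 4, -5), d=2 → +e2, X_6=(5, 8, 4, -5)
t=6: X=(5, 8, 4, -5), d=1 → -e1, X_7=(4, 8, 4, -5)
t=7: X=(4, 8, 4, -5), d=0 → +e1, X_8=(5, 8, 4, -5)
t=8: X=(5, 8, 4, -5), d=0 → +e1, X_9=(6, 8, 4, -5)
t=9: X=(6, 8, 4, -5), d=1 → -e1, X_10=(5, 8, 4, -5)
t=10: X=(5, 8, 4, -5), d=6 → +e4, X_11=(5, 8, 4, -4)
t=11: X=(5, 8, 4, -4), d=1 → -e1, X_12=(4, 8, 4, -4)
t=12: X=(4, 8, 4, -4), d=1 → -e1, X_13=(3, 8, 4, -4)
t=13: X=(3, 8, 4, -4), d=0 → +e1, X_14=(4, 8, 4, -4)
t=14: X=(4, 8, 4, -4), d=6 → +e4, X_15=(4, 8, 4, -3)
t=15: X=(4, 8, 4, -3), d=4 → +e3, X_16=(4, 8, 5, -3)
t=16: X=(4, 8, 5, -3), d=1 → -e1, X_17=(3, 8, 5, -3)
t=17: X=(3, 8, 5, -3), d=3 → -e2, X_18=(3, 7, 5, -3)

(3, 7, 5, -3)


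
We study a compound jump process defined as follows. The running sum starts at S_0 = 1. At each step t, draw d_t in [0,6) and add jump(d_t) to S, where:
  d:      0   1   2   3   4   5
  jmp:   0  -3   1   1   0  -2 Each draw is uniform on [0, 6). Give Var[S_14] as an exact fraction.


Outcome values over d=0..5: [0, -3, 1, 1, 0, -2]
Σy = -3, Σy² = 15, M = 6
μ = -3/6 = -1/2,  σ² = 15/6 − (-1/2)² = 9/4
Independent increments: Var[S_14] = 14·σ² = 14·(9/4) = 63/2

63/2


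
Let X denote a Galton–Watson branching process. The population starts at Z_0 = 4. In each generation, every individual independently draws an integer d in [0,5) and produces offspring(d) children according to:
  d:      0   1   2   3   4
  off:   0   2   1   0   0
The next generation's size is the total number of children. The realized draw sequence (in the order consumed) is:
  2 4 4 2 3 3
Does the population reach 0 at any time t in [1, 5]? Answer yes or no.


gen 0: Z_0=4, draws=[2, 4, 4, 2], offspring=[1, 0, 0, 1], Z_1=2
gen 1: Z_1=2, draws=[3, 3], offspring=[0, 0], Z_2=0
gen 2: Z_2=0, draws=[], offspring=[], Z_3=0
gen 3: Z_3=0, draws=[], offspring=[], Z_4=0
gen 4: Z_4=0, draws=[], offspring=[], Z_5=0

yes


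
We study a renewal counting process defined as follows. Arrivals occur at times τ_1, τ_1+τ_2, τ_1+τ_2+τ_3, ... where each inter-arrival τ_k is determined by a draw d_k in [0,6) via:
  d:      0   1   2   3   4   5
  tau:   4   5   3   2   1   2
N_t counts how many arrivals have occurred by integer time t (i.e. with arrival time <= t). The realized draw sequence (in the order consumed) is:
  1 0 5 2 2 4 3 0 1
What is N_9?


2

draw d_1=1: τ_1=5, arrival time A_1=5
draw d_2=0: τ_2=4, arrival time A_2=9
draw d_3=5: τ_3=2, arrival time A_3=11
draw d_4=2: τ_4=3, arrival time A_4=14
draw d_5=2: τ_5=3, arrival time A_5=17
draw d_6=4: τ_6=1, arrival time A_6=18
draw d_7=3: τ_7=2, arrival time A_7=20
draw d_8=0: τ_8=4, arrival time A_8=24
draw d_9=1: τ_9=5, arrival time A_9=29
N_t over t=0..9: 0:0 1:0 2:0 3:0 4:0 5:1 6:1 7:1 8:1 9:2


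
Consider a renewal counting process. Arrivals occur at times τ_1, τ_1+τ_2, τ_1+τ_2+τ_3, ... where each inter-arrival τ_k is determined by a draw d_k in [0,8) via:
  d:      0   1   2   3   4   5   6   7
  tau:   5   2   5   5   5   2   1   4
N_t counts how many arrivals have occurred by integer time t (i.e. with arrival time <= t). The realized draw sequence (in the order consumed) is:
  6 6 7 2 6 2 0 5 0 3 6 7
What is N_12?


draw d_1=6: τ_1=1, arrival time A_1=1
draw d_2=6: τ_2=1, arrival time A_2=2
draw d_3=7: τ_3=4, arrival time A_3=6
draw d_4=2: τ_4=5, arrival time A_4=11
draw d_5=6: τ_5=1, arrival time A_5=12
draw d_6=2: τ_6=5, arrival time A_6=17
draw d_7=0: τ_7=5, arrival time A_7=22
draw d_8=5: τ_8=2, arrival time A_8=24
draw d_9=0: τ_9=5, arrival time A_9=29
draw d_10=3: τ_10=5, arrival time A_10=34
draw d_11=6: τ_11=1, arrival time A_11=35
draw d_12=7: τ_12=4, arrival time A_12=39
N_t over t=0..12: 0:0 1:1 2:2 3:2 4:2 5:2 6:3 7:3 8:3 9:3 10:3 11:4 12:5

5


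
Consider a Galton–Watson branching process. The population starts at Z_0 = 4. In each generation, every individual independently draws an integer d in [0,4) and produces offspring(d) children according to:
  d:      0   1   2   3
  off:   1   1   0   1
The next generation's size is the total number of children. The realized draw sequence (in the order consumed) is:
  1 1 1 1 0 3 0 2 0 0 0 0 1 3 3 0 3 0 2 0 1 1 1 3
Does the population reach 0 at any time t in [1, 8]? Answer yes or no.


gen 0: Z_0=4, draws=[1, 1, 1, 1], offspring=[1, 1, 1, 1], Z_1=4
gen 1: Z_1=4, draws=[0, 3, 0, 2], offspring=[1, 1, 1, 0], Z_2=3
gen 2: Z_2=3, draws=[0, 0, 0], offspring=[1, 1, 1], Z_3=3
gen 3: Z_3=3, draws=[0, 1, 3], offspring=[1, 1, 1], Z_4=3
gen 4: Z_4=3, draws=[3, 0, 3], offspring=[1, 1, 1], Z_5=3
gen 5: Z_5=3, draws=[0, 2, 0], offspring=[1, 0, 1], Z_6=2
gen 6: Z_6=2, draws=[1, 1], offspring=[1, 1], Z_7=2
gen 7: Z_7=2, draws=[1, 3], offspring=[1, 1], Z_8=2

no


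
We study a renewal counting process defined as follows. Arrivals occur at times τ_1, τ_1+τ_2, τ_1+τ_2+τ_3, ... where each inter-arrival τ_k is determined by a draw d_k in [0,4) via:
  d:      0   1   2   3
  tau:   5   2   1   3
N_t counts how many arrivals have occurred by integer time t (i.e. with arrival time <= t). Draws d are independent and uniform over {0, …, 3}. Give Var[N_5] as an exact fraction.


645127/1048576

Inter-arrival values over d=0..3: [5, 2, 1, 3]
Each d has probability 1/4, so the pmf of τ is: f(1) = 1/4, f(2) = 1/4, f(3) = 1/4, f(5) = 1/4
Let p_n(j) = P(N_n = j), with p_0 = [1]. Condition on τ_1: p_n(0) = P(τ > n), and for j >= 1, p_n(j) = Σ_{k<=n} f(k)·p_{n−k}(j−1)
p_1 = [3/4, 1/4]  (j = 0..1)
p_2 = [1/2, 7/16, 1/16]  (j = 0..2)
p_3 = [1/4, 9/16, 11/64, 1/64]  (j = 0..3)
p_4 = [1/4, 3/8, 5/16, 15/256, 1/256]  (j = 0..4)
p_5 = [0, 1/2, 11/32, 35/256, 19/1024, 1/1024]  (j = 0..5)
E[N_5] = Σ j·p_5(j) = 1717/1024;  E[N_5²] = Σ j²·p_5(j) = 3509/1024
Var[N_5] = 3509/1024 − (1717/1024)² = 645127/1048576


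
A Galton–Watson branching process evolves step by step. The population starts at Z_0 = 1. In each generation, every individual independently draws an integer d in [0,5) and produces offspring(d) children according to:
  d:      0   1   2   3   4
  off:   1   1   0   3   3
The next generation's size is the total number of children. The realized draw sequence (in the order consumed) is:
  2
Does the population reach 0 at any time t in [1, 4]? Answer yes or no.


yes

gen 0: Z_0=1, draws=[2], offspring=[0], Z_1=0
gen 1: Z_1=0, draws=[], offspring=[], Z_2=0
gen 2: Z_2=0, draws=[], offspring=[], Z_3=0
gen 3: Z_3=0, draws=[], offspring=[], Z_4=0


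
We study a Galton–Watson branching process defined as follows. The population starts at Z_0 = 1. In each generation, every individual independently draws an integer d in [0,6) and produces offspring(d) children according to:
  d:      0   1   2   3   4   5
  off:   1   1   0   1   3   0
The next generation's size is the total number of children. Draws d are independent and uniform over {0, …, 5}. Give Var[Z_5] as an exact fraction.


Outcome values over d=0..5: [1, 1, 0, 1, 3, 0]
Σy = 6, Σy² = 12, M = 6
μ = 6/6 = 1,  σ² = 12/6 − (1)² = 1
V_0 = 0, E_0 = 1
V_1 = 1·E_0 + (1)²·V_0 = 1;  E_1 = 1
V_2 = 1·E_1 + (1)²·V_1 = 2;  E_2 = 1
V_3 = 1·E_2 + (1)²·V_2 = 3;  E_3 = 1
V_4 = 1·E_3 + (1)²·V_3 = 4;  E_4 = 1
V_5 = 1·E_4 + (1)²·V_4 = 5;  E_5 = 1

5


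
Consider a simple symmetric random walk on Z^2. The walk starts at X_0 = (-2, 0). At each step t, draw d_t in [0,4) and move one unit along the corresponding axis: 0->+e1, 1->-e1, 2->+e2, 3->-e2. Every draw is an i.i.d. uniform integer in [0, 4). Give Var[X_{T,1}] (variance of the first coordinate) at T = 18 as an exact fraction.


Outcome values over d=0..3: [1, -1, 0, 0]
Σy = 0, Σy² = 2, M = 4
μ = 0/4 = 0,  σ² = 2/4 − (0)² = 1/2
Independent increments: Var[X_18] = 18·σ² = 18·(1/2) = 9

9


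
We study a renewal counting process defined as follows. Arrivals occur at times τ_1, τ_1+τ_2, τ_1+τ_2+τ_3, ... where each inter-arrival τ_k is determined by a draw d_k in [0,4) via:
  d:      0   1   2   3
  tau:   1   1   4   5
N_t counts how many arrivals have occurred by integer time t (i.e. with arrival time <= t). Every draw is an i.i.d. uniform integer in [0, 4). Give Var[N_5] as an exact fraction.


911/1024

Inter-arrival values over d=0..3: [1, 1, 4, 5]
Each d has probability 1/4, so the pmf of τ is: f(1) = 1/2, f(4) = 1/4, f(5) = 1/4
Let p_n(j) = P(N_n = j), with p_0 = [1]. Condition on τ_1: p_n(0) = P(τ > n), and for j >= 1, p_n(j) = Σ_{k<=n} f(k)·p_{n−k}(j−1)
p_1 = [1/2, 1/2]  (j = 0..1)
p_2 = [1/2, 1/4, 1/4]  (j = 0..2)
p_3 = [1/2, 1/4, 1/8, 1/8]  (j = 0..3)
p_4 = [1/4, 1/2, 1/8, 1/16, 1/16]  (j = 0..4)
p_5 = [0, 1/2, 3/8, 1/16, 1/32, 1/32]  (j = 0..5)
E[N_5] = Σ j·p_5(j) = 55/32;  E[N_5²] = Σ j²·p_5(j) = 123/32
Var[N_5] = 123/32 − (55/32)² = 911/1024


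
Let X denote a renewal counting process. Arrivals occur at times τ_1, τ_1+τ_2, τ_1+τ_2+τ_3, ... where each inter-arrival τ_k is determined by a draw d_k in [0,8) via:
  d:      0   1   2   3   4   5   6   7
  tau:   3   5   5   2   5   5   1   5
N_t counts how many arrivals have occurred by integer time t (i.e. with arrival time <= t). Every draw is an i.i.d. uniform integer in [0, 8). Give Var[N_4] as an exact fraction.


Inter-arrival values over d=0..7: [3, 5, 5, 2, 5, 5, 1, 5]
Each d has probability 1/8, so the pmf of τ is: f(1) = 1/8, f(2) = 1/8, f(3) = 1/8, f(5) = 5/8
Let p_n(j) = P(N_n = j), with p_0 = [1]. Condition on τ_1: p_n(0) = P(τ > n), and for j >= 1, p_n(j) = Σ_{k<=n} f(k)·p_{n−k}(j−1)
p_1 = [7/8, 1/8]  (j = 0..1)
p_2 = [3/4, 15/64, 1/64]  (j = 0..2)
p_3 = [5/8, 21/64, 23/512, 1/512]  (j = 0..3)
p_4 = [5/8, 9/32, 11/128, 31/4096, 1/4096]  (j = 0..4)
E[N_4] = Σ j·p_4(j) = 1953/4096;  E[N_4²] = Σ j²·p_4(j) = 2855/4096
Var[N_4] = 2855/4096 − (1953/4096)² = 7879871/16777216

7879871/16777216


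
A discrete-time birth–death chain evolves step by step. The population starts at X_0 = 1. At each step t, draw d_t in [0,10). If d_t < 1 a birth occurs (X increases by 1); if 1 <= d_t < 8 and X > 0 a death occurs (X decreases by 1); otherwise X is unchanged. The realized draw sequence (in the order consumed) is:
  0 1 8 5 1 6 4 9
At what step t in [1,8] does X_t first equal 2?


t=0: X=1, d=0 → birth, X_1=2
t=1: X=2, d=1 → death, X_2=1
t=2: X=1, d=8 → hold, X_3=1
t=3: X=1, d=5 → death, X_4=0
t=4: X=0, d=1 → hold, X_5=0
t=5: X=0, d=6 → hold, X_6=0
t=6: X=0, d=4 → hold, X_7=0
t=7: X=0, d=9 → hold, X_8=0

1


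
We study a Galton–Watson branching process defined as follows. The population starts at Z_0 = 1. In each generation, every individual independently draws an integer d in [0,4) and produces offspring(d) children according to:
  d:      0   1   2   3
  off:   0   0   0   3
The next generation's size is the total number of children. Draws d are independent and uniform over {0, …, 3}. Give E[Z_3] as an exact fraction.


Outcome values over d=0..3: [0, 0, 0, 3]
Σy = 3, Σy² = 9, M = 4
μ = 3/4 = 3/4,  σ² = 9/4 − (3/4)² = 27/16
E[Z_0] = 1
E[Z_1] = 3/4·E[Z_0] = 3/4
E[Z_2] = 3/4·E[Z_1] = 9/16
E[Z_3] = 3/4·E[Z_2] = 27/64

27/64


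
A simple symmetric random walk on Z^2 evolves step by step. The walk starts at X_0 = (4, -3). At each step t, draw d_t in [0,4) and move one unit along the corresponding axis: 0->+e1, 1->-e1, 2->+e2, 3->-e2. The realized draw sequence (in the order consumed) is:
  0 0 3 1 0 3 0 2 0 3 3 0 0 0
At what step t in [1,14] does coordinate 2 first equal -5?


t=0: X=(4, -3), d=0 → +e1, X_1=(5, -3)
t=1: X=(5, -3), d=0 → +e1, X_2=(6, -3)
t=2: X=(6, -3), d=3 → -e2, X_3=(6, -4)
t=3: X=(6, -4), d=1 → -e1, X_4=(5, -4)
t=4: X=(5, -4), d=0 → +e1, X_5=(6, -4)
t=5: X=(6, -4), d=3 → -e2, X_6=(6, -5)
t=6: X=(6, -5), d=0 → +e1, X_7=(7, -5)
t=7: X=(7, -5), d=2 → +e2, X_8=(7, -4)
t=8: X=(7, -4), d=0 → +e1, X_9=(8, -4)
t=9: X=(8, -4), d=3 → -e2, X_10=(8, -5)
t=10: X=(8, -5), d=3 → -e2, X_11=(8, -6)
t=11: X=(8, -6), d=0 → +e1, X_12=(9, -6)
t=12: X=(9, -6), d=0 → +e1, X_13=(10, -6)
t=13: X=(10, -6), d=0 → +e1, X_14=(11, -6)

6


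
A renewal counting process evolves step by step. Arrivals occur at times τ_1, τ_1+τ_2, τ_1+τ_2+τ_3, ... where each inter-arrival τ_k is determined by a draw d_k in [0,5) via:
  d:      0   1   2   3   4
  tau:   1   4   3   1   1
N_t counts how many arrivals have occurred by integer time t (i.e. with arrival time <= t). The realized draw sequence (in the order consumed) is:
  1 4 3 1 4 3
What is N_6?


3

draw d_1=1: τ_1=4, arrival time A_1=4
draw d_2=4: τ_2=1, arrival time A_2=5
draw d_3=3: τ_3=1, arrival time A_3=6
draw d_4=1: τ_4=4, arrival time A_4=10
draw d_5=4: τ_5=1, arrival time A_5=11
draw d_6=3: τ_6=1, arrival time A_6=12
N_t over t=0..6: 0:0 1:0 2:0 3:0 4:1 5:2 6:3


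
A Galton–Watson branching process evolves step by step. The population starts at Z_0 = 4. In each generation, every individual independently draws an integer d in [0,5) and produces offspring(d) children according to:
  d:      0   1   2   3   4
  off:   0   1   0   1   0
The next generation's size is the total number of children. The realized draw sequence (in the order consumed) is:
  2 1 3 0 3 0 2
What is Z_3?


0

gen 0: Z_0=4, draws=[2, 1, 3, 0], offspring=[0, 1, 1, 0], Z_1=2
gen 1: Z_1=2, draws=[3, 0], offspring=[1, 0], Z_2=1
gen 2: Z_2=1, draws=[2], offspring=[0], Z_3=0


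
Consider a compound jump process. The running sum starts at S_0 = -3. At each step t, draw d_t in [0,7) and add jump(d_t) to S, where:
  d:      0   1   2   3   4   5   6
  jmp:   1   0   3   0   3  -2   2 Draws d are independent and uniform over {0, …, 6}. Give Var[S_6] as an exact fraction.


120/7

Outcome values over d=0..6: [1, 0, 3, 0, 3, -2, 2]
Σy = 7, Σy² = 27, M = 7
μ = 7/7 = 1,  σ² = 27/7 − (1)² = 20/7
Independent increments: Var[S_6] = 6·σ² = 6·(20/7) = 120/7


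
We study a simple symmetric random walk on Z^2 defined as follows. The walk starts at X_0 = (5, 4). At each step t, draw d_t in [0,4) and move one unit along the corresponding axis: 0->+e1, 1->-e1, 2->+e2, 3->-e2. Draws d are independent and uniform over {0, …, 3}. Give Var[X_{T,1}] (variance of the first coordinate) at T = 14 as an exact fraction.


7

Outcome values over d=0..3: [1, -1, 0, 0]
Σy = 0, Σy² = 2, M = 4
μ = 0/4 = 0,  σ² = 2/4 − (0)² = 1/2
Independent increments: Var[X_14] = 14·σ² = 14·(1/2) = 7


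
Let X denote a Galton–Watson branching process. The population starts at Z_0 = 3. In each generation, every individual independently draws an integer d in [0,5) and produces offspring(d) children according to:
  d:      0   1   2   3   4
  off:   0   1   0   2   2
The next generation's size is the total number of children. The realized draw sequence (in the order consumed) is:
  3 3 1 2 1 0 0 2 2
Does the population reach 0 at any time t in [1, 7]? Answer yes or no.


gen 0: Z_0=3, draws=[3, 3, 1], offspring=[2, 2, 1], Z_1=5
gen 1: Z_1=5, draws=[2, 1, 0, 0, 2], offspring=[0, 1, 0, 0, 0], Z_2=1
gen 2: Z_2=1, draws=[2], offspring=[0], Z_3=0
gen 3: Z_3=0, draws=[], offspring=[], Z_4=0
gen 4: Z_4=0, draws=[], offspring=[], Z_5=0
gen 5: Z_5=0, draws=[], offspring=[], Z_6=0
gen 6: Z_6=0, draws=[], offspring=[], Z_7=0

yes


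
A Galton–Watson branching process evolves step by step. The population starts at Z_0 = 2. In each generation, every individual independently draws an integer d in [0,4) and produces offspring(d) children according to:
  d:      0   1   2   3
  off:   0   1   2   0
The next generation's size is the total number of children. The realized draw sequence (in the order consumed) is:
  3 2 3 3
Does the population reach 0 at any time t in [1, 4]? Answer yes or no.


yes

gen 0: Z_0=2, draws=[3, 2], offspring=[0, 2], Z_1=2
gen 1: Z_1=2, draws=[3, 3], offspring=[0, 0], Z_2=0
gen 2: Z_2=0, draws=[], offspring=[], Z_3=0
gen 3: Z_3=0, draws=[], offspring=[], Z_4=0


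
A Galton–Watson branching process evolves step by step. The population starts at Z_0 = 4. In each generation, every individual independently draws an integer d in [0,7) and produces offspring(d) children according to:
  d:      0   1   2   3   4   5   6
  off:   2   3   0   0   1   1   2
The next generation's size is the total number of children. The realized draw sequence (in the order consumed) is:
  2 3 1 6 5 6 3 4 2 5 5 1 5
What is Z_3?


6

gen 0: Z_0=4, draws=[2, 3, 1, 6], offspring=[0, 0, 3, 2], Z_1=5
gen 1: Z_1=5, draws=[5, 6, 3, 4, 2], offspring=[1, 2, 0, 1, 0], Z_2=4
gen 2: Z_2=4, draws=[5, 5, 1, 5], offspring=[1, 1, 3, 1], Z_3=6


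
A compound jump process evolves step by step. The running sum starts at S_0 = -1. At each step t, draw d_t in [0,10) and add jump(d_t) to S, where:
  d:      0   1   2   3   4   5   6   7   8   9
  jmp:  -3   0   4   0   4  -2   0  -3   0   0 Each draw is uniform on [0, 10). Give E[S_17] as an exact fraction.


Outcome values over d=0..9: [-3, 0, 4, 0, 4, -2, 0, -3, 0, 0]
Σy = 0, Σy² = 54, M = 10
μ = 0/10 = 0,  σ² = 54/10 − (0)² = 27/5
E[S_17] = -1 + 17·(0) = -1

-1


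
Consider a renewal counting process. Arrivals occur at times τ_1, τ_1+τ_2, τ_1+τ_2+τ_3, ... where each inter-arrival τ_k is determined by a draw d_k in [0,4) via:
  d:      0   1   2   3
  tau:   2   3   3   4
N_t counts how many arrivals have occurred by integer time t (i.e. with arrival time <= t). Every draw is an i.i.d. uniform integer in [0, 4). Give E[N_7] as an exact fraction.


131/64

Inter-arrival values over d=0..3: [2, 3, 3, 4]
Each d has probability 1/4, so the pmf of τ is: f(2) = 1/4, f(3) = 1/2, f(4) = 1/4
Renewal equation for m(n) = E[N_n]: condition on τ_1 = k (if k <= n, one arrival plus a fresh copy on the remaining n−k steps): m(n) = F(n) + Σ_{k<=n} f(k)·m(n−k), where F(n) = P(τ <= n) and m(0) = 0
m(1) = F(1) = 0
m(2) = F(2) = 1/4
m(3) = F(3) = 3/4
m(4) = F(4) + f(2)·m(2) = 1 + 1/4·1/4 = 17/16
m(5) = F(5) + f(2)·m(3) + f(3)·m(2) = 1 + 1/4·3/4 + 1/2·1/4 = 21/16
m(6) = F(6) + f(2)·m(4) + f(3)·m(3) + f(4)·m(2) = 1 + 1/4·17/16 + 1/2·3/4 + 1/4·1/4 = 109/64
m(7) = F(7) + f(2)·m(5) + f(3)·m(4) + f(4)·m(3) = 1 + 1/4·21/16 + 1/2·17/16 + 1/4·3/4 = 131/64
E[N_7] = m(7) = 131/64


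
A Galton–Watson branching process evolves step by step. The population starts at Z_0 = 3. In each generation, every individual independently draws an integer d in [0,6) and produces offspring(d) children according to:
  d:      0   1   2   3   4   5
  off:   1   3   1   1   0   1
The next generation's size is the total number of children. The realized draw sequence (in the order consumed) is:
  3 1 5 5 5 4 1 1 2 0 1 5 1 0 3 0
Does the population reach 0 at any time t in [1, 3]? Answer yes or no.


no

gen 0: Z_0=3, draws=[3, 1, 5], offspring=[1, 3, 1], Z_1=5
gen 1: Z_1=5, draws=[5, 5, 4, 1, 1], offspring=[1, 1, 0, 3, 3], Z_2=8
gen 2: Z_2=8, draws=[2, 0, 1, 5, 1, 0, 3, 0], offspring=[1, 1, 3, 1, 3, 1, 1, 1], Z_3=12


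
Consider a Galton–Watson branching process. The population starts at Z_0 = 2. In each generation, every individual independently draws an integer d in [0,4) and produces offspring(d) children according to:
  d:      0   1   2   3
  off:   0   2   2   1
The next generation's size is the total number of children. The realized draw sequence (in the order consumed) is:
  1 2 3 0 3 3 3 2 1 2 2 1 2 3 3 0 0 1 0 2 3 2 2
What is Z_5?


10

gen 0: Z_0=2, draws=[1, 2], offspring=[2, 2], Z_1=4
gen 1: Z_1=4, draws=[3, 0, 3, 3], offspring=[1, 0, 1, 1], Z_2=3
gen 2: Z_2=3, draws=[3, 2, 1], offspring=[1, 2, 2], Z_3=5
gen 3: Z_3=5, draws=[2, 2, 1, 2, 3], offspring=[2, 2, 2, 2, 1], Z_4=9
gen 4: Z_4=9, draws=[3, 0, 0, 1, 0, 2, 3, 2, 2], offspring=[1, 0, 0, 2, 0, 2, 1, 2, 2], Z_5=10


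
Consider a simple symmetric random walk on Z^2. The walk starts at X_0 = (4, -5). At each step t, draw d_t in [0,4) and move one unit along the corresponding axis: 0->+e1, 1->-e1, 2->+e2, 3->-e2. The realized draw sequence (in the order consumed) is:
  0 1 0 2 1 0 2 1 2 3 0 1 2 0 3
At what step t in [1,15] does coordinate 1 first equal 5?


t=0: X=(4, -5), d=0 → +e1, X_1=(5, -5)
t=1: X=(5, -5), d=1 → -e1, X_2=(4, -5)
t=2: X=(4, -5), d=0 → +e1, X_3=(5, -5)
t=3: X=(5, -5), d=2 → +e2, X_4=(5, -4)
t=4: X=(5, -4), d=1 → -e1, X_5=(4, -4)
t=5: X=(4, -4), d=0 → +e1, X_6=(5, -4)
t=6: X=(5, -4), d=2 → +e2, X_7=(5, -3)
t=7: X=(5, -3), d=1 → -e1, X_8=(4, -3)
t=8: X=(4, -3), d=2 → +e2, X_9=(4, -2)
t=9: X=(4, -2), d=3 → -e2, X_10=(4, -3)
t=10: X=(4, -3), d=0 → +e1, X_11=(5, -3)
t=11: X=(5, -3), d=1 → -e1, X_12=(4, -3)
t=12: X=(4, -3), d=2 → +e2, X_13=(4, -2)
t=13: X=(4, -2), d=0 → +e1, X_14=(5, -2)
t=14: X=(5, -2), d=3 → -e2, X_15=(5, -3)

1
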